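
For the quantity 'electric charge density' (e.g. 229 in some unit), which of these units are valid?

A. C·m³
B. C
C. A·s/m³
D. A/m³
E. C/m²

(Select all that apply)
C

electric charge density has SI base units: A * s / m^3

Checking each option against A * s / m^3:
  A. C·m³: ✗ does not match
  B. C: ✗ does not match
  C. A·s/m³: ✓ matches
  D. A/m³: ✗ does not match
  E. C/m²: ✗ does not match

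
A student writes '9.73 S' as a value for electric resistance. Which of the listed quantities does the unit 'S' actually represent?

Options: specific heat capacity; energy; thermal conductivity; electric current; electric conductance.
electric conductance

electric resistance should have units dimensionally equivalent to kg * m^2 / (A^2 * s^3) (e.g. Ω).
The given unit 'S' reduces to A^2 * s^3 / (kg * m^2). Of the listed options, that is the dimensionality of electric conductance.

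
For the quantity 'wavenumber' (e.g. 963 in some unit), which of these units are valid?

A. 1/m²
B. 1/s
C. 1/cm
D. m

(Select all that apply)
C

wavenumber has SI base units: 1 / m

Checking each option against 1 / m:
  A. 1/m²: ✗ does not match
  B. 1/s: ✗ does not match
  C. 1/cm: ✓ matches
  D. m: ✗ does not match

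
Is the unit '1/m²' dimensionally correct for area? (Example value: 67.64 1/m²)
No

area has SI base units: m^2
1/m² does NOT reduce to m^2; a valid unit for area would be e.g. m².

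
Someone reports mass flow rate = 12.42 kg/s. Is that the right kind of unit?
Yes

mass flow rate has SI base units: kg / s
kg/s reduces to the same SI base units, so it is a valid unit for mass flow rate.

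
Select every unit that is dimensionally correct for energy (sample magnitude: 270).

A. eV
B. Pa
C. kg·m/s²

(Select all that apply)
A

energy has SI base units: kg * m^2 / s^2

Checking each option against kg * m^2 / s^2:
  A. eV: ✓ matches
  B. Pa: ✗ does not match
  C. kg·m/s²: ✗ does not match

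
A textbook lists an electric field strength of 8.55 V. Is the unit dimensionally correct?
No

electric field strength has SI base units: kg * m / (A * s^3)
V does NOT reduce to kg * m / (A * s^3); a valid unit for electric field strength would be e.g. V/m.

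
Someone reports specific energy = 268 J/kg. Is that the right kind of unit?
Yes

specific energy has SI base units: m^2 / s^2
J/kg reduces to the same SI base units, so it is a valid unit for specific energy.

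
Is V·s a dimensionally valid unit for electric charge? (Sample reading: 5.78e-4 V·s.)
No

electric charge has SI base units: A * s
V·s does NOT reduce to A * s; a valid unit for electric charge would be e.g. C.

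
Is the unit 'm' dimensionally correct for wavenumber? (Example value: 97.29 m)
No

wavenumber has SI base units: 1 / m
m does NOT reduce to 1 / m; a valid unit for wavenumber would be e.g. 1/m.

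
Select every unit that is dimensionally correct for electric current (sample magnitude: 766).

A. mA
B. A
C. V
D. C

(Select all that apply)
A, B

electric current has SI base units: A

Checking each option against A:
  A. mA: ✓ matches
  B. A: ✓ matches
  C. V: ✗ does not match
  D. C: ✗ does not match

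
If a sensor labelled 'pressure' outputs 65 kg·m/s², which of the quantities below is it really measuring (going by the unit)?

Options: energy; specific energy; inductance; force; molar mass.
force

pressure should have units dimensionally equivalent to kg / (m * s^2) (e.g. Pa).
The given unit 'kg·m/s²' reduces to kg * m / s^2. Of the listed options, that is the dimensionality of force.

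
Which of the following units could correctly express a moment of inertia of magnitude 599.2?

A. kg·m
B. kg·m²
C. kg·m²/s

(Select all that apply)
B

moment of inertia has SI base units: kg * m^2

Checking each option against kg * m^2:
  A. kg·m: ✗ does not match
  B. kg·m²: ✓ matches
  C. kg·m²/s: ✗ does not match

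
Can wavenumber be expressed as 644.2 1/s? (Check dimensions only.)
No

wavenumber has SI base units: 1 / m
1/s does NOT reduce to 1 / m; a valid unit for wavenumber would be e.g. 1/m.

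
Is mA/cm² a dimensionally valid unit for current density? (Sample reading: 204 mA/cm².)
Yes

current density has SI base units: A / m^2
mA/cm² reduces to the same SI base units, so it is a valid unit for current density.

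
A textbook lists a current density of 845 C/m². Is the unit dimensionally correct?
No

current density has SI base units: A / m^2
C/m² does NOT reduce to A / m^2; a valid unit for current density would be e.g. A/m².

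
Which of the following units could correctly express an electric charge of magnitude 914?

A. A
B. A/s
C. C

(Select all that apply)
C

electric charge has SI base units: A * s

Checking each option against A * s:
  A. A: ✗ does not match
  B. A/s: ✗ does not match
  C. C: ✓ matches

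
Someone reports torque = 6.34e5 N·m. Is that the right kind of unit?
Yes

torque has SI base units: kg * m^2 / s^2
N·m reduces to the same SI base units, so it is a valid unit for torque.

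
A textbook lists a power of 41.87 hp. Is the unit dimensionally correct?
Yes

power has SI base units: kg * m^2 / s^3
hp reduces to the same SI base units, so it is a valid unit for power.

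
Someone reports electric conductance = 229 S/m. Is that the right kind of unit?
No

electric conductance has SI base units: A^2 * s^3 / (kg * m^2)
S/m does NOT reduce to A^2 * s^3 / (kg * m^2); a valid unit for electric conductance would be e.g. S.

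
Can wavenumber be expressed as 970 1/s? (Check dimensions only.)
No

wavenumber has SI base units: 1 / m
1/s does NOT reduce to 1 / m; a valid unit for wavenumber would be e.g. 1/m.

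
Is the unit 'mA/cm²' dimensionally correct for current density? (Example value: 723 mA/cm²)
Yes

current density has SI base units: A / m^2
mA/cm² reduces to the same SI base units, so it is a valid unit for current density.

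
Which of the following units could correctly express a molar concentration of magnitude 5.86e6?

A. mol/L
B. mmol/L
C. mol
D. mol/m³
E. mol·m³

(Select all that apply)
A, B, D

molar concentration has SI base units: mol / m^3

Checking each option against mol / m^3:
  A. mol/L: ✓ matches
  B. mmol/L: ✓ matches
  C. mol: ✗ does not match
  D. mol/m³: ✓ matches
  E. mol·m³: ✗ does not match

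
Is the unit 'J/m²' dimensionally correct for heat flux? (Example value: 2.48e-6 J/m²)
No

heat flux has SI base units: kg / s^3
J/m² does NOT reduce to kg / s^3; a valid unit for heat flux would be e.g. W/m².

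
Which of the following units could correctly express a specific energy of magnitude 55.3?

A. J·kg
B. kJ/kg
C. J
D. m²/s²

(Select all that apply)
B, D

specific energy has SI base units: m^2 / s^2

Checking each option against m^2 / s^2:
  A. J·kg: ✗ does not match
  B. kJ/kg: ✓ matches
  C. J: ✗ does not match
  D. m²/s²: ✓ matches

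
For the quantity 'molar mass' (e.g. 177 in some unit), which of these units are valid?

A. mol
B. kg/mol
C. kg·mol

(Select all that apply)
B

molar mass has SI base units: kg / mol

Checking each option against kg / mol:
  A. mol: ✗ does not match
  B. kg/mol: ✓ matches
  C. kg·mol: ✗ does not match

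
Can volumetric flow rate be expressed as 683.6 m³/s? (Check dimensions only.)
Yes

volumetric flow rate has SI base units: m^3 / s
m³/s reduces to the same SI base units, so it is a valid unit for volumetric flow rate.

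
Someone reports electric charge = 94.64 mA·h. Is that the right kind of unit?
Yes

electric charge has SI base units: A * s
mA·h reduces to the same SI base units, so it is a valid unit for electric charge.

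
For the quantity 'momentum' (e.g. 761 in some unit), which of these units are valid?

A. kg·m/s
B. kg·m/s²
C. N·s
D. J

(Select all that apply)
A, C

momentum has SI base units: kg * m / s

Checking each option against kg * m / s:
  A. kg·m/s: ✓ matches
  B. kg·m/s²: ✗ does not match
  C. N·s: ✓ matches
  D. J: ✗ does not match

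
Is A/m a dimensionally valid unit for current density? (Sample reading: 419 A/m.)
No

current density has SI base units: A / m^2
A/m does NOT reduce to A / m^2; a valid unit for current density would be e.g. A/m².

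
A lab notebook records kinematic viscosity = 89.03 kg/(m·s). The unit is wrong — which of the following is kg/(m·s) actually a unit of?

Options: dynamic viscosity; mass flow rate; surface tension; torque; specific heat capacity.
dynamic viscosity

kinematic viscosity should have units dimensionally equivalent to m^2 / s (e.g. m²/s).
The given unit 'kg/(m·s)' reduces to kg / (m * s). Of the listed options, that is the dimensionality of dynamic viscosity.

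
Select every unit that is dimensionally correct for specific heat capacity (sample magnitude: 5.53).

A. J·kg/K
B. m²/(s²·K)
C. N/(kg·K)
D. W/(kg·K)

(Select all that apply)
B

specific heat capacity has SI base units: m^2 / (s^2 * K)

Checking each option against m^2 / (s^2 * K):
  A. J·kg/K: ✗ does not match
  B. m²/(s²·K): ✓ matches
  C. N/(kg·K): ✗ does not match
  D. W/(kg·K): ✗ does not match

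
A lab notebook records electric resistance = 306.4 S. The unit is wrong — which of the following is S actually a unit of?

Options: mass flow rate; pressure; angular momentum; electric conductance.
electric conductance

electric resistance should have units dimensionally equivalent to kg * m^2 / (A^2 * s^3) (e.g. Ω).
The given unit 'S' reduces to A^2 * s^3 / (kg * m^2). Of the listed options, that is the dimensionality of electric conductance.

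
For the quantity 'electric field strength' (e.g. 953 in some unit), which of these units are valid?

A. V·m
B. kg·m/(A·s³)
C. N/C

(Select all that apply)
B, C

electric field strength has SI base units: kg * m / (A * s^3)

Checking each option against kg * m / (A * s^3):
  A. V·m: ✗ does not match
  B. kg·m/(A·s³): ✓ matches
  C. N/C: ✓ matches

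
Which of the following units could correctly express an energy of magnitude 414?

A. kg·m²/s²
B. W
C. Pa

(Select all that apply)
A

energy has SI base units: kg * m^2 / s^2

Checking each option against kg * m^2 / s^2:
  A. kg·m²/s²: ✓ matches
  B. W: ✗ does not match
  C. Pa: ✗ does not match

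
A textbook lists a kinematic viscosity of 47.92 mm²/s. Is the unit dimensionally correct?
Yes

kinematic viscosity has SI base units: m^2 / s
mm²/s reduces to the same SI base units, so it is a valid unit for kinematic viscosity.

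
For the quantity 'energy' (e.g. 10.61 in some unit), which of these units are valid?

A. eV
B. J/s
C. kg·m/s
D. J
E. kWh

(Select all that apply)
A, D, E

energy has SI base units: kg * m^2 / s^2

Checking each option against kg * m^2 / s^2:
  A. eV: ✓ matches
  B. J/s: ✗ does not match
  C. kg·m/s: ✗ does not match
  D. J: ✓ matches
  E. kWh: ✓ matches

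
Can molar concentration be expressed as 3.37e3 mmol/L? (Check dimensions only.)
Yes

molar concentration has SI base units: mol / m^3
mmol/L reduces to the same SI base units, so it is a valid unit for molar concentration.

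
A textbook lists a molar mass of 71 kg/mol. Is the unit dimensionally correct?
Yes

molar mass has SI base units: kg / mol
kg/mol reduces to the same SI base units, so it is a valid unit for molar mass.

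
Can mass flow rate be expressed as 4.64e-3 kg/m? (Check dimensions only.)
No

mass flow rate has SI base units: kg / s
kg/m does NOT reduce to kg / s; a valid unit for mass flow rate would be e.g. kg/s.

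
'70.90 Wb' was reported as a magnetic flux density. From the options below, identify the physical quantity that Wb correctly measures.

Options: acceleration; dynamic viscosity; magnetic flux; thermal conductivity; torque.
magnetic flux

magnetic flux density should have units dimensionally equivalent to kg / (A * s^2) (e.g. T).
The given unit 'Wb' reduces to kg * m^2 / (A * s^2). Of the listed options, that is the dimensionality of magnetic flux.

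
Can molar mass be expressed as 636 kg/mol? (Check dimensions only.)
Yes

molar mass has SI base units: kg / mol
kg/mol reduces to the same SI base units, so it is a valid unit for molar mass.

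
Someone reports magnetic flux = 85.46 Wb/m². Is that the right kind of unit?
No

magnetic flux has SI base units: kg * m^2 / (A * s^2)
Wb/m² does NOT reduce to kg * m^2 / (A * s^2); a valid unit for magnetic flux would be e.g. Wb.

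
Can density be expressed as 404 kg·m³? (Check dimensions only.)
No

density has SI base units: kg / m^3
kg·m³ does NOT reduce to kg / m^3; a valid unit for density would be e.g. kg/m³.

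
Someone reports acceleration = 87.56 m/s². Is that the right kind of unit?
Yes

acceleration has SI base units: m / s^2
m/s² reduces to the same SI base units, so it is a valid unit for acceleration.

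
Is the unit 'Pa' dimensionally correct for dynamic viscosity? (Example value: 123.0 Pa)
No

dynamic viscosity has SI base units: kg / (m * s)
Pa does NOT reduce to kg / (m * s); a valid unit for dynamic viscosity would be e.g. Pa·s.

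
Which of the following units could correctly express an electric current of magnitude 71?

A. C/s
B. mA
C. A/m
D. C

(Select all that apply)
A, B

electric current has SI base units: A

Checking each option against A:
  A. C/s: ✓ matches
  B. mA: ✓ matches
  C. A/m: ✗ does not match
  D. C: ✗ does not match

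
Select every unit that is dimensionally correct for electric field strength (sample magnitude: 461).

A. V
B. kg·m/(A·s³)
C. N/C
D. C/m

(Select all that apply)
B, C

electric field strength has SI base units: kg * m / (A * s^3)

Checking each option against kg * m / (A * s^3):
  A. V: ✗ does not match
  B. kg·m/(A·s³): ✓ matches
  C. N/C: ✓ matches
  D. C/m: ✗ does not match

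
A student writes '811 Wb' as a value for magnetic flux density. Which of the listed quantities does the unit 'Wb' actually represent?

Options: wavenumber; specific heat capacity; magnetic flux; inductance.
magnetic flux

magnetic flux density should have units dimensionally equivalent to kg / (A * s^2) (e.g. T).
The given unit 'Wb' reduces to kg * m^2 / (A * s^2). Of the listed options, that is the dimensionality of magnetic flux.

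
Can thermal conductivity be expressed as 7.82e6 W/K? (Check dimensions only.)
No

thermal conductivity has SI base units: kg * m / (s^3 * K)
W/K does NOT reduce to kg * m / (s^3 * K); a valid unit for thermal conductivity would be e.g. W/(m·K).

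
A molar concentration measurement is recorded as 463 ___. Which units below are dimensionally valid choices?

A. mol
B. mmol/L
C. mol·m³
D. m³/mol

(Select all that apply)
B

molar concentration has SI base units: mol / m^3

Checking each option against mol / m^3:
  A. mol: ✗ does not match
  B. mmol/L: ✓ matches
  C. mol·m³: ✗ does not match
  D. m³/mol: ✗ does not match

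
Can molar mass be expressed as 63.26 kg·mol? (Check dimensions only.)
No

molar mass has SI base units: kg / mol
kg·mol does NOT reduce to kg / mol; a valid unit for molar mass would be e.g. kg/mol.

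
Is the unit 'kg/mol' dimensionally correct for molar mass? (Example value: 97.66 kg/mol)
Yes

molar mass has SI base units: kg / mol
kg/mol reduces to the same SI base units, so it is a valid unit for molar mass.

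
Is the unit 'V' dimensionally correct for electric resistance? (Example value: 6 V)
No

electric resistance has SI base units: kg * m^2 / (A^2 * s^3)
V does NOT reduce to kg * m^2 / (A^2 * s^3); a valid unit for electric resistance would be e.g. Ω.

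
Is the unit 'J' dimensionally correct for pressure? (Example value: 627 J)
No

pressure has SI base units: kg / (m * s^2)
J does NOT reduce to kg / (m * s^2); a valid unit for pressure would be e.g. Pa.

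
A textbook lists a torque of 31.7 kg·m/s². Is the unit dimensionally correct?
No

torque has SI base units: kg * m^2 / s^2
kg·m/s² does NOT reduce to kg * m^2 / s^2; a valid unit for torque would be e.g. N·m.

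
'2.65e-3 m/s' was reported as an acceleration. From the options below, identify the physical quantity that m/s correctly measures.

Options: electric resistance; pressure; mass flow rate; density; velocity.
velocity

acceleration should have units dimensionally equivalent to m / s^2 (e.g. m/s²).
The given unit 'm/s' reduces to m / s. Of the listed options, that is the dimensionality of velocity.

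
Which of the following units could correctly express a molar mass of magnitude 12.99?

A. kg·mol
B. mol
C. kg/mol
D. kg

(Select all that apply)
C

molar mass has SI base units: kg / mol

Checking each option against kg / mol:
  A. kg·mol: ✗ does not match
  B. mol: ✗ does not match
  C. kg/mol: ✓ matches
  D. kg: ✗ does not match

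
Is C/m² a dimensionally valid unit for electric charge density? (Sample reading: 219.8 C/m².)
No

electric charge density has SI base units: A * s / m^3
C/m² does NOT reduce to A * s / m^3; a valid unit for electric charge density would be e.g. C/m³.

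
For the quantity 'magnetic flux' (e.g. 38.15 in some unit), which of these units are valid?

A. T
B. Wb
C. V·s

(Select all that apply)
B, C

magnetic flux has SI base units: kg * m^2 / (A * s^2)

Checking each option against kg * m^2 / (A * s^2):
  A. T: ✗ does not match
  B. Wb: ✓ matches
  C. V·s: ✓ matches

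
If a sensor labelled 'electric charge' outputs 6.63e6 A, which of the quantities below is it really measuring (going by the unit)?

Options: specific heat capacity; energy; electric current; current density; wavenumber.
electric current

electric charge should have units dimensionally equivalent to A * s (e.g. C).
The given unit 'A' reduces to A. Of the listed options, that is the dimensionality of electric current.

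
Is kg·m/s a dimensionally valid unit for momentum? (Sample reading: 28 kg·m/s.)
Yes

momentum has SI base units: kg * m / s
kg·m/s reduces to the same SI base units, so it is a valid unit for momentum.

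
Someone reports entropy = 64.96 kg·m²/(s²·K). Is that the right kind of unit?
Yes

entropy has SI base units: kg * m^2 / (s^2 * K)
kg·m²/(s²·K) reduces to the same SI base units, so it is a valid unit for entropy.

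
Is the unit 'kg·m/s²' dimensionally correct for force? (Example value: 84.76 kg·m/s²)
Yes

force has SI base units: kg * m / s^2
kg·m/s² reduces to the same SI base units, so it is a valid unit for force.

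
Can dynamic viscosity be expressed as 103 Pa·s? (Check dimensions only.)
Yes

dynamic viscosity has SI base units: kg / (m * s)
Pa·s reduces to the same SI base units, so it is a valid unit for dynamic viscosity.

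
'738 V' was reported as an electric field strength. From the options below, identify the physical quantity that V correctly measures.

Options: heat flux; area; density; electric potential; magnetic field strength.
electric potential

electric field strength should have units dimensionally equivalent to kg * m / (A * s^3) (e.g. V/m).
The given unit 'V' reduces to kg * m^2 / (A * s^3). Of the listed options, that is the dimensionality of electric potential.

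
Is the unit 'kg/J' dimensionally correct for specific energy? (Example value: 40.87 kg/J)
No

specific energy has SI base units: m^2 / s^2
kg/J does NOT reduce to m^2 / s^2; a valid unit for specific energy would be e.g. J/kg.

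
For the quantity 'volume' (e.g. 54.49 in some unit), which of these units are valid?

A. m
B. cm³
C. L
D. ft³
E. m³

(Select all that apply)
B, C, D, E

volume has SI base units: m^3

Checking each option against m^3:
  A. m: ✗ does not match
  B. cm³: ✓ matches
  C. L: ✓ matches
  D. ft³: ✓ matches
  E. m³: ✓ matches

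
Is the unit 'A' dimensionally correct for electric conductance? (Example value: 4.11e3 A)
No

electric conductance has SI base units: A^2 * s^3 / (kg * m^2)
A does NOT reduce to A^2 * s^3 / (kg * m^2); a valid unit for electric conductance would be e.g. S.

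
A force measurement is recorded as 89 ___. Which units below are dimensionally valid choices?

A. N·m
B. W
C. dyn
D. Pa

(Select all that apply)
C

force has SI base units: kg * m / s^2

Checking each option against kg * m / s^2:
  A. N·m: ✗ does not match
  B. W: ✗ does not match
  C. dyn: ✓ matches
  D. Pa: ✗ does not match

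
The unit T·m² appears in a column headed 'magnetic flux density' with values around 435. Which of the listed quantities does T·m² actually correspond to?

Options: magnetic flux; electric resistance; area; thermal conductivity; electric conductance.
magnetic flux

magnetic flux density should have units dimensionally equivalent to kg / (A * s^2) (e.g. T).
The given unit 'T·m²' reduces to kg * m^2 / (A * s^2). Of the listed options, that is the dimensionality of magnetic flux.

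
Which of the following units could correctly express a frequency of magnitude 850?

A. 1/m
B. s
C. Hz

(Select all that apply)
C

frequency has SI base units: 1 / s

Checking each option against 1 / s:
  A. 1/m: ✗ does not match
  B. s: ✗ does not match
  C. Hz: ✓ matches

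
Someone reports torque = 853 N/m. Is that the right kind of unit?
No

torque has SI base units: kg * m^2 / s^2
N/m does NOT reduce to kg * m^2 / s^2; a valid unit for torque would be e.g. N·m.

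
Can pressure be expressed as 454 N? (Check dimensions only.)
No

pressure has SI base units: kg / (m * s^2)
N does NOT reduce to kg / (m * s^2); a valid unit for pressure would be e.g. Pa.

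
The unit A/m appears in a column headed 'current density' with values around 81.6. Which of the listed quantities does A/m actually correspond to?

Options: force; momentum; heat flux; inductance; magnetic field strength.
magnetic field strength

current density should have units dimensionally equivalent to A / m^2 (e.g. A/m²).
The given unit 'A/m' reduces to A / m. Of the listed options, that is the dimensionality of magnetic field strength.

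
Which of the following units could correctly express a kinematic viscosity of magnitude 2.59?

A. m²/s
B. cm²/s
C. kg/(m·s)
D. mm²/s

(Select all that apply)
A, B, D

kinematic viscosity has SI base units: m^2 / s

Checking each option against m^2 / s:
  A. m²/s: ✓ matches
  B. cm²/s: ✓ matches
  C. kg/(m·s): ✗ does not match
  D. mm²/s: ✓ matches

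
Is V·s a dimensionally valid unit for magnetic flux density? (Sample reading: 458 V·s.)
No

magnetic flux density has SI base units: kg / (A * s^2)
V·s does NOT reduce to kg / (A * s^2); a valid unit for magnetic flux density would be e.g. T.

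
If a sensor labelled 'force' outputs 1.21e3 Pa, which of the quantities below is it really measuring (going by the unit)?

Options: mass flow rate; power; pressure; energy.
pressure

force should have units dimensionally equivalent to kg * m / s^2 (e.g. N).
The given unit 'Pa' reduces to kg / (m * s^2). Of the listed options, that is the dimensionality of pressure.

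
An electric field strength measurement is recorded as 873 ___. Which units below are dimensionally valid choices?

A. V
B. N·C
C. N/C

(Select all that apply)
C

electric field strength has SI base units: kg * m / (A * s^3)

Checking each option against kg * m / (A * s^3):
  A. V: ✗ does not match
  B. N·C: ✗ does not match
  C. N/C: ✓ matches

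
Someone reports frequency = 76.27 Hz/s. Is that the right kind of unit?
No

frequency has SI base units: 1 / s
Hz/s does NOT reduce to 1 / s; a valid unit for frequency would be e.g. Hz.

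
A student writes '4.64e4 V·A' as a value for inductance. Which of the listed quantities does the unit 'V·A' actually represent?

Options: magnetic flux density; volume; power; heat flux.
power

inductance should have units dimensionally equivalent to kg * m^2 / (A^2 * s^2) (e.g. H).
The given unit 'V·A' reduces to kg * m^2 / s^3. Of the listed options, that is the dimensionality of power.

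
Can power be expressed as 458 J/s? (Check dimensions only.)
Yes

power has SI base units: kg * m^2 / s^3
J/s reduces to the same SI base units, so it is a valid unit for power.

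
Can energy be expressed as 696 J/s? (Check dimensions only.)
No

energy has SI base units: kg * m^2 / s^2
J/s does NOT reduce to kg * m^2 / s^2; a valid unit for energy would be e.g. J.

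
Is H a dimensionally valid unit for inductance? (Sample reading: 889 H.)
Yes

inductance has SI base units: kg * m^2 / (A^2 * s^2)
H reduces to the same SI base units, so it is a valid unit for inductance.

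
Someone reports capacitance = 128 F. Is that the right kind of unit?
Yes

capacitance has SI base units: A^2 * s^4 / (kg * m^2)
F reduces to the same SI base units, so it is a valid unit for capacitance.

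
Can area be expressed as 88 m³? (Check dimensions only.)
No

area has SI base units: m^2
m³ does NOT reduce to m^2; a valid unit for area would be e.g. m².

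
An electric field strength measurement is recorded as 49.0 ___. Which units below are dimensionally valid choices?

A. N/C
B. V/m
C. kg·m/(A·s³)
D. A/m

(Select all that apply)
A, B, C

electric field strength has SI base units: kg * m / (A * s^3)

Checking each option against kg * m / (A * s^3):
  A. N/C: ✓ matches
  B. V/m: ✓ matches
  C. kg·m/(A·s³): ✓ matches
  D. A/m: ✗ does not match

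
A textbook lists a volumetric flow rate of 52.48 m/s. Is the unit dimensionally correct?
No

volumetric flow rate has SI base units: m^3 / s
m/s does NOT reduce to m^3 / s; a valid unit for volumetric flow rate would be e.g. m³/s.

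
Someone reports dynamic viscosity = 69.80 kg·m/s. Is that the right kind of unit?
No

dynamic viscosity has SI base units: kg / (m * s)
kg·m/s does NOT reduce to kg / (m * s); a valid unit for dynamic viscosity would be e.g. Pa·s.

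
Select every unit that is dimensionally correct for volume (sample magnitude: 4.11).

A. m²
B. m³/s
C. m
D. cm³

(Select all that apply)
D

volume has SI base units: m^3

Checking each option against m^3:
  A. m²: ✗ does not match
  B. m³/s: ✗ does not match
  C. m: ✗ does not match
  D. cm³: ✓ matches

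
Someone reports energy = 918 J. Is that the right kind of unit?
Yes

energy has SI base units: kg * m^2 / s^2
J reduces to the same SI base units, so it is a valid unit for energy.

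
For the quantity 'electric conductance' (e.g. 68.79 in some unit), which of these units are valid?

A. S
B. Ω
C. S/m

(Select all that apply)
A

electric conductance has SI base units: A^2 * s^3 / (kg * m^2)

Checking each option against A^2 * s^3 / (kg * m^2):
  A. S: ✓ matches
  B. Ω: ✗ does not match
  C. S/m: ✗ does not match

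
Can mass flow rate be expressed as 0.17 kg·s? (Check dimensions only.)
No

mass flow rate has SI base units: kg / s
kg·s does NOT reduce to kg / s; a valid unit for mass flow rate would be e.g. kg/s.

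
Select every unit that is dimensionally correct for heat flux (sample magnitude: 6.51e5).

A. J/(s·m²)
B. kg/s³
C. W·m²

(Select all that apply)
A, B

heat flux has SI base units: kg / s^3

Checking each option against kg / s^3:
  A. J/(s·m²): ✓ matches
  B. kg/s³: ✓ matches
  C. W·m²: ✗ does not match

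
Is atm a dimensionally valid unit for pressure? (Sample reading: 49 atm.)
Yes

pressure has SI base units: kg / (m * s^2)
atm reduces to the same SI base units, so it is a valid unit for pressure.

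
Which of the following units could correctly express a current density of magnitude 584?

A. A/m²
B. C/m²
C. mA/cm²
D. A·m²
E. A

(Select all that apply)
A, C

current density has SI base units: A / m^2

Checking each option against A / m^2:
  A. A/m²: ✓ matches
  B. C/m²: ✗ does not match
  C. mA/cm²: ✓ matches
  D. A·m²: ✗ does not match
  E. A: ✗ does not match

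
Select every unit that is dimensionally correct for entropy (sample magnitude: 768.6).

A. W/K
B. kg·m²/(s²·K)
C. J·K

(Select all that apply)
B

entropy has SI base units: kg * m^2 / (s^2 * K)

Checking each option against kg * m^2 / (s^2 * K):
  A. W/K: ✗ does not match
  B. kg·m²/(s²·K): ✓ matches
  C. J·K: ✗ does not match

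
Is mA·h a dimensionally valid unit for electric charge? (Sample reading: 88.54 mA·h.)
Yes

electric charge has SI base units: A * s
mA·h reduces to the same SI base units, so it is a valid unit for electric charge.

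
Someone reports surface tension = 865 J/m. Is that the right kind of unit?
No

surface tension has SI base units: kg / s^2
J/m does NOT reduce to kg / s^2; a valid unit for surface tension would be e.g. N/m.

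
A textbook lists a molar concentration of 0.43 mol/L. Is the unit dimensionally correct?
Yes

molar concentration has SI base units: mol / m^3
mol/L reduces to the same SI base units, so it is a valid unit for molar concentration.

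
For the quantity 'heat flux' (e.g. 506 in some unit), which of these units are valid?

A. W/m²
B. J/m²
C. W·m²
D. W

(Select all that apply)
A

heat flux has SI base units: kg / s^3

Checking each option against kg / s^3:
  A. W/m²: ✓ matches
  B. J/m²: ✗ does not match
  C. W·m²: ✗ does not match
  D. W: ✗ does not match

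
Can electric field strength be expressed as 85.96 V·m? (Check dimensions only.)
No

electric field strength has SI base units: kg * m / (A * s^3)
V·m does NOT reduce to kg * m / (A * s^3); a valid unit for electric field strength would be e.g. V/m.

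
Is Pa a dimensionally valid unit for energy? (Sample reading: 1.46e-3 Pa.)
No

energy has SI base units: kg * m^2 / s^2
Pa does NOT reduce to kg * m^2 / s^2; a valid unit for energy would be e.g. J.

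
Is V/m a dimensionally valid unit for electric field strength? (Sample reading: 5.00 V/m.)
Yes

electric field strength has SI base units: kg * m / (A * s^3)
V/m reduces to the same SI base units, so it is a valid unit for electric field strength.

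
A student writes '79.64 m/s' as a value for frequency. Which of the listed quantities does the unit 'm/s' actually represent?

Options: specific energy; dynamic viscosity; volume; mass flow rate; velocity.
velocity

frequency should have units dimensionally equivalent to 1 / s (e.g. Hz).
The given unit 'm/s' reduces to m / s. Of the listed options, that is the dimensionality of velocity.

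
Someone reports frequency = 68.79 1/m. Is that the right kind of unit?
No

frequency has SI base units: 1 / s
1/m does NOT reduce to 1 / s; a valid unit for frequency would be e.g. Hz.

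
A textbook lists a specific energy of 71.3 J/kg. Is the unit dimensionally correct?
Yes

specific energy has SI base units: m^2 / s^2
J/kg reduces to the same SI base units, so it is a valid unit for specific energy.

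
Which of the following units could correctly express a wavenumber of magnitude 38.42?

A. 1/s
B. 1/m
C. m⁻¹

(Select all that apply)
B, C

wavenumber has SI base units: 1 / m

Checking each option against 1 / m:
  A. 1/s: ✗ does not match
  B. 1/m: ✓ matches
  C. m⁻¹: ✓ matches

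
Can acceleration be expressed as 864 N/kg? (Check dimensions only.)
Yes

acceleration has SI base units: m / s^2
N/kg reduces to the same SI base units, so it is a valid unit for acceleration.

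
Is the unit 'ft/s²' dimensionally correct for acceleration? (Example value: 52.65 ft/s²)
Yes

acceleration has SI base units: m / s^2
ft/s² reduces to the same SI base units, so it is a valid unit for acceleration.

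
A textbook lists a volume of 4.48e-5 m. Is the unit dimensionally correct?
No

volume has SI base units: m^3
m does NOT reduce to m^3; a valid unit for volume would be e.g. m³.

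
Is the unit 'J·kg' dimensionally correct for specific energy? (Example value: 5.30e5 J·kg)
No

specific energy has SI base units: m^2 / s^2
J·kg does NOT reduce to m^2 / s^2; a valid unit for specific energy would be e.g. J/kg.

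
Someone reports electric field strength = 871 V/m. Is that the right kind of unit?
Yes

electric field strength has SI base units: kg * m / (A * s^3)
V/m reduces to the same SI base units, so it is a valid unit for electric field strength.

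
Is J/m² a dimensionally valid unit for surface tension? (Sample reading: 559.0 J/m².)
Yes

surface tension has SI base units: kg / s^2
J/m² reduces to the same SI base units, so it is a valid unit for surface tension.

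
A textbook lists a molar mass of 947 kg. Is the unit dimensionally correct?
No

molar mass has SI base units: kg / mol
kg does NOT reduce to kg / mol; a valid unit for molar mass would be e.g. kg/mol.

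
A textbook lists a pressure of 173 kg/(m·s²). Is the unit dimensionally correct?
Yes

pressure has SI base units: kg / (m * s^2)
kg/(m·s²) reduces to the same SI base units, so it is a valid unit for pressure.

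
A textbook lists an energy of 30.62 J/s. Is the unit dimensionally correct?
No

energy has SI base units: kg * m^2 / s^2
J/s does NOT reduce to kg * m^2 / s^2; a valid unit for energy would be e.g. J.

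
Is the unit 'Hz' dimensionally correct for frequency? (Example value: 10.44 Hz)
Yes

frequency has SI base units: 1 / s
Hz reduces to the same SI base units, so it is a valid unit for frequency.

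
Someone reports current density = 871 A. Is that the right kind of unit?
No

current density has SI base units: A / m^2
A does NOT reduce to A / m^2; a valid unit for current density would be e.g. A/m².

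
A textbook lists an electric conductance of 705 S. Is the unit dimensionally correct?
Yes

electric conductance has SI base units: A^2 * s^3 / (kg * m^2)
S reduces to the same SI base units, so it is a valid unit for electric conductance.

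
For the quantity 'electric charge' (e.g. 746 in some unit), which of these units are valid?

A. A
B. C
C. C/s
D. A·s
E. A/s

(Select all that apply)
B, D

electric charge has SI base units: A * s

Checking each option against A * s:
  A. A: ✗ does not match
  B. C: ✓ matches
  C. C/s: ✗ does not match
  D. A·s: ✓ matches
  E. A/s: ✗ does not match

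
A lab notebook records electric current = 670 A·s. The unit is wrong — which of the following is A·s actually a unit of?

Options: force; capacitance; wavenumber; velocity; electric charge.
electric charge

electric current should have units dimensionally equivalent to A (e.g. A).
The given unit 'A·s' reduces to A * s. Of the listed options, that is the dimensionality of electric charge.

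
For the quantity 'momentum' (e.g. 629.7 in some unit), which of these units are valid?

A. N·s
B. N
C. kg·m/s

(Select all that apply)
A, C

momentum has SI base units: kg * m / s

Checking each option against kg * m / s:
  A. N·s: ✓ matches
  B. N: ✗ does not match
  C. kg·m/s: ✓ matches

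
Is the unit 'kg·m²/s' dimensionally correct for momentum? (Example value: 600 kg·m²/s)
No

momentum has SI base units: kg * m / s
kg·m²/s does NOT reduce to kg * m / s; a valid unit for momentum would be e.g. kg·m/s.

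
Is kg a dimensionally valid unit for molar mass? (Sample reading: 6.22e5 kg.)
No

molar mass has SI base units: kg / mol
kg does NOT reduce to kg / mol; a valid unit for molar mass would be e.g. kg/mol.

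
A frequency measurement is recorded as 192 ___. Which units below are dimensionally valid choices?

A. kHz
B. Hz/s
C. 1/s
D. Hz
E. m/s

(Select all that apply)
A, C, D

frequency has SI base units: 1 / s

Checking each option against 1 / s:
  A. kHz: ✓ matches
  B. Hz/s: ✗ does not match
  C. 1/s: ✓ matches
  D. Hz: ✓ matches
  E. m/s: ✗ does not match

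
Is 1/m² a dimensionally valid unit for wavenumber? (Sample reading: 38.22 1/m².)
No

wavenumber has SI base units: 1 / m
1/m² does NOT reduce to 1 / m; a valid unit for wavenumber would be e.g. 1/m.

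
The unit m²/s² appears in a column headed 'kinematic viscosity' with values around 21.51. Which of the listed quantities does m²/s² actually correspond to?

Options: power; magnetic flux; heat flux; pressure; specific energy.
specific energy

kinematic viscosity should have units dimensionally equivalent to m^2 / s (e.g. m²/s).
The given unit 'm²/s²' reduces to m^2 / s^2. Of the listed options, that is the dimensionality of specific energy.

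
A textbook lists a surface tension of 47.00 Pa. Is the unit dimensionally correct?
No

surface tension has SI base units: kg / s^2
Pa does NOT reduce to kg / s^2; a valid unit for surface tension would be e.g. N/m.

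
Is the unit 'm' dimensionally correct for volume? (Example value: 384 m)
No

volume has SI base units: m^3
m does NOT reduce to m^3; a valid unit for volume would be e.g. m³.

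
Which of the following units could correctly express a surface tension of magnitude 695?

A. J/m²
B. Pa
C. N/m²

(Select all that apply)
A

surface tension has SI base units: kg / s^2

Checking each option against kg / s^2:
  A. J/m²: ✓ matches
  B. Pa: ✗ does not match
  C. N/m²: ✗ does not match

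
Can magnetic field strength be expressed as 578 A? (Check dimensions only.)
No

magnetic field strength has SI base units: A / m
A does NOT reduce to A / m; a valid unit for magnetic field strength would be e.g. A/m.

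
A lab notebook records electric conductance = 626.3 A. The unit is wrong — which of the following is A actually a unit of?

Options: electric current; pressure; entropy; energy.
electric current

electric conductance should have units dimensionally equivalent to A^2 * s^3 / (kg * m^2) (e.g. S).
The given unit 'A' reduces to A. Of the listed options, that is the dimensionality of electric current.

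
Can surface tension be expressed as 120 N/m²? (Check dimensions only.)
No

surface tension has SI base units: kg / s^2
N/m² does NOT reduce to kg / s^2; a valid unit for surface tension would be e.g. N/m.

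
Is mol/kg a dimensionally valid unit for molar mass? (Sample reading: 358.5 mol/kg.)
No

molar mass has SI base units: kg / mol
mol/kg does NOT reduce to kg / mol; a valid unit for molar mass would be e.g. kg/mol.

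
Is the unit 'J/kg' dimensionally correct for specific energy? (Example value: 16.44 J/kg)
Yes

specific energy has SI base units: m^2 / s^2
J/kg reduces to the same SI base units, so it is a valid unit for specific energy.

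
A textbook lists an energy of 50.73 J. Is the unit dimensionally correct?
Yes

energy has SI base units: kg * m^2 / s^2
J reduces to the same SI base units, so it is a valid unit for energy.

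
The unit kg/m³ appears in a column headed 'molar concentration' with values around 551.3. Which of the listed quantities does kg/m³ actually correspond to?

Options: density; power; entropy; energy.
density

molar concentration should have units dimensionally equivalent to mol / m^3 (e.g. mol/m³).
The given unit 'kg/m³' reduces to kg / m^3. Of the listed options, that is the dimensionality of density.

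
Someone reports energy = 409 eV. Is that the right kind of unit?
Yes

energy has SI base units: kg * m^2 / s^2
eV reduces to the same SI base units, so it is a valid unit for energy.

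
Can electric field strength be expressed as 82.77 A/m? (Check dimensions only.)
No

electric field strength has SI base units: kg * m / (A * s^3)
A/m does NOT reduce to kg * m / (A * s^3); a valid unit for electric field strength would be e.g. V/m.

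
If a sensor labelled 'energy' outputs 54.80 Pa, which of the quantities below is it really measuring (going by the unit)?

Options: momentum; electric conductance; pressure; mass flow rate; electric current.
pressure

energy should have units dimensionally equivalent to kg * m^2 / s^2 (e.g. J).
The given unit 'Pa' reduces to kg / (m * s^2). Of the listed options, that is the dimensionality of pressure.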